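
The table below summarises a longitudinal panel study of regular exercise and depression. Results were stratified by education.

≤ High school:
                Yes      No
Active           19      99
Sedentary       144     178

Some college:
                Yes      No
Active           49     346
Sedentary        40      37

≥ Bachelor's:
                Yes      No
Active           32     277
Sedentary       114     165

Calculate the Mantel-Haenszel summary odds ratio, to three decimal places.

OR_MH = Σ(aᵢdᵢ/nᵢ) / Σ(bᵢcᵢ/nᵢ), where nᵢ is the stratum total.
Stratum 1 (≤ High school): n = 440; a·d/n = 19·178/440 = 7.6864; b·c/n = 99·144/440 = 32.4000
Stratum 2 (Some college): n = 472; a·d/n = 49·37/472 = 3.8411; b·c/n = 346·40/472 = 29.3220
Stratum 3 (≥ Bachelor's): n = 588; a·d/n = 32·165/588 = 8.9796; b·c/n = 277·114/588 = 53.7041
OR_MH = (7.6864 + 3.8411 + 8.9796) / (32.4000 + 29.3220 + 53.7041) = 20.5071 / 115.4261 = 0.17766

0.178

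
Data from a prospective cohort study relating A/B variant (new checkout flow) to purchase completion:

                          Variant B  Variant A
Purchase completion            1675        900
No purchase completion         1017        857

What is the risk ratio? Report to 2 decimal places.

Reading the table with exposure as columns: a = 1675 (Variant B, case), b = 1017 (Variant B, non-case), c = 900 (Variant A, case), d = 857.
Risk in exposed = 1675/2692 = 0.62221; risk in unexposed = 900/1757 = 0.51224.
RR = 0.62221 / 0.51224 = 1.21470
The risk among the exposed is 1.21 times that among the unexposed.

1.21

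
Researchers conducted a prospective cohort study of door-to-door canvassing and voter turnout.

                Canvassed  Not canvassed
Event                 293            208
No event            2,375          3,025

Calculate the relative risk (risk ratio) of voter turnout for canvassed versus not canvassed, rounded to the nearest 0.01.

1.71

Reading the table with exposure as columns: a = 293 (Canvassed, case), b = 2375 (Canvassed, non-case), c = 208 (Not canvassed, case), d = 3025.
Risk in exposed = 293/2668 = 0.10982; risk in unexposed = 208/3233 = 0.06434.
RR = 0.10982 / 0.06434 = 1.70696
The risk among the exposed is 1.71 times that among the unexposed.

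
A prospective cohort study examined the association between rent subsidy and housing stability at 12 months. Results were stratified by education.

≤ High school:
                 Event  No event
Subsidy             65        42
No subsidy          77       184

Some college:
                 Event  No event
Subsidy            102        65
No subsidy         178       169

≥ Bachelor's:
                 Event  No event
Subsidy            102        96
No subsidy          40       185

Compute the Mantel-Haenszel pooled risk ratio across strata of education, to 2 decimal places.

RR_MH = Σ(aᵢ·n₀ᵢ/nᵢ) / Σ(cᵢ·n₁ᵢ/nᵢ), with n₁ᵢ = aᵢ+bᵢ (exposed), n₀ᵢ = cᵢ+dᵢ (unexposed), nᵢ = n₁ᵢ+n₀ᵢ.
Stratum 1 (≤ High school): n₁ = 107, n₀ = 261, n = 368; a·n₀/n = 65·261/368 = 46.1005; c·n₁/n = 77·107/368 = 22.3886
Stratum 2 (Some college): n₁ = 167, n₀ = 347, n = 514; a·n₀/n = 102·347/514 = 68.8599; c·n₁/n = 178·167/514 = 57.8327
Stratum 3 (≥ Bachelor's): n₁ = 198, n₀ = 225, n = 423; a·n₀/n = 102·225/423 = 54.2553; c·n₁/n = 40·198/423 = 18.7234
RR_MH = (46.1005 + 68.8599 + 54.2553) / (22.3886 + 57.8327 + 18.7234) = 169.2158 / 98.9447 = 1.71021

1.71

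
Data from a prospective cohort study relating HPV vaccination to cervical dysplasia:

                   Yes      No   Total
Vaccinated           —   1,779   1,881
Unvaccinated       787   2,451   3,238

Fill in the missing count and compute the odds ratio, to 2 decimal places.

The missing cell is in the exposed row: 1881 − 1779 = 102.
So a = 102, b = 1779, c = 787, d = 2451.
OR = (a·d)/(b·c) = (102 × 2451) / (1779 × 787) = 250002 / 1400073 = 0.17856

0.18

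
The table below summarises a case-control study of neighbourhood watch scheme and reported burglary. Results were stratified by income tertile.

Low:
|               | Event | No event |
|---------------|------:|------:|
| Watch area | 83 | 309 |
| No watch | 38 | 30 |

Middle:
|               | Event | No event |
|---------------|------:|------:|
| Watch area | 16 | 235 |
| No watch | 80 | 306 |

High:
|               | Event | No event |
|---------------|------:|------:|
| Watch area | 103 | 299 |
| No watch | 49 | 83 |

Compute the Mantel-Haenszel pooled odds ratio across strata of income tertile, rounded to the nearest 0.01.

OR_MH = Σ(aᵢdᵢ/nᵢ) / Σ(bᵢcᵢ/nᵢ), where nᵢ is the stratum total.
Stratum 1 (Low): n = 460; a·d/n = 83·30/460 = 5.4130; b·c/n = 309·38/460 = 25.5261
Stratum 2 (Middle): n = 637; a·d/n = 16·306/637 = 7.6860; b·c/n = 235·80/637 = 29.5133
Stratum 3 (High): n = 534; a·d/n = 103·83/534 = 16.0094; b·c/n = 299·49/534 = 27.4363
OR_MH = (5.4130 + 7.6860 + 16.0094) / (25.5261 + 29.5133 + 27.4363) = 29.1084 / 82.4758 = 0.35293

0.35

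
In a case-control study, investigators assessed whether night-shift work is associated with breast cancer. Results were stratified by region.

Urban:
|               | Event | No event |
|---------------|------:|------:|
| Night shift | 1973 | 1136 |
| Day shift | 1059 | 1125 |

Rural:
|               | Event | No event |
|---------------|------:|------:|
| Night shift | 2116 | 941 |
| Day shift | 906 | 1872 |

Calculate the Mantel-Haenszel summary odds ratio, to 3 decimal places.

2.941

OR_MH = Σ(aᵢdᵢ/nᵢ) / Σ(bᵢcᵢ/nᵢ), where nᵢ is the stratum total.
Stratum 1 (Urban): n = 5293; a·d/n = 1973·1125/5293 = 419.3510; b·c/n = 1136·1059/5293 = 227.2858
Stratum 2 (Rural): n = 5835; a·d/n = 2116·1872/5835 = 678.8607; b·c/n = 941·906/5835 = 146.1090
OR_MH = (419.3510 + 678.8607) / (227.2858 + 146.1090) = 1098.2117 / 373.3948 = 2.94115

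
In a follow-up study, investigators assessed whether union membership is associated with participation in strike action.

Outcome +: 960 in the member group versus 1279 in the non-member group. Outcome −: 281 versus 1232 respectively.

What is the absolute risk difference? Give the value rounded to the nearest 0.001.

From the description: a = 960, b = 281, c = 1279, d = 1232.
Risk in exposed = 960/1241 = 0.773570; risk in unexposed = 1279/2511 = 0.509359.
Risk difference = 0.773570 − 0.509359 = 0.264211

0.264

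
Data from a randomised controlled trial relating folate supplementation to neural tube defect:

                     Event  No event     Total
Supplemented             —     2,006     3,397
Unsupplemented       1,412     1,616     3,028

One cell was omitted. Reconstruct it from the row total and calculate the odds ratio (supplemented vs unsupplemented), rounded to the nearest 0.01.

0.79

The missing cell is in the exposed row: 3397 − 2006 = 1391.
So a = 1391, b = 2006, c = 1412, d = 1616.
OR = (a·d)/(b·c) = (1391 × 1616) / (2006 × 1412) = 2247856 / 2832472 = 0.79360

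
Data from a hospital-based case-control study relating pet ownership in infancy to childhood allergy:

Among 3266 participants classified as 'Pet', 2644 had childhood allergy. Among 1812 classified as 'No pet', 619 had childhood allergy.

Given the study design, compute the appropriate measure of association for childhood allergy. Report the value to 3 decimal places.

8.193

From the description: a = 2644, b = 622, c = 619, d = 1193.
This is a hospital-based case-control study: participants were sampled on outcome status, so risks in the source population cannot be estimated directly — relative risk is not valid here. The odds ratio is the appropriate measure.
OR = (a·d)/(b·c) = (2644 × 1193) / (622 × 619) = 3154292 / 385018 = 8.19258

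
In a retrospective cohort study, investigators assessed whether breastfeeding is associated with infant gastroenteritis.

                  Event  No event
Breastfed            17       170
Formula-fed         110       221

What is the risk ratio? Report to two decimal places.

0.27

Cells: a = 17, b = 170, c = 110, d = 221.
Risk in exposed = 17/187 = 0.09091; risk in unexposed = 110/331 = 0.33233.
RR = 0.09091 / 0.33233 = 0.27355
The risk is 73% lower among the exposed than among the unexposed.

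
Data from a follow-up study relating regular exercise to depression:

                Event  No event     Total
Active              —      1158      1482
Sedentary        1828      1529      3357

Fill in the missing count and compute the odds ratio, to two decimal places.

0.23

The missing cell is in the exposed row: 1482 − 1158 = 324.
So a = 324, b = 1158, c = 1828, d = 1529.
OR = (a·d)/(b·c) = (324 × 1529) / (1158 × 1828) = 495396 / 2116824 = 0.23403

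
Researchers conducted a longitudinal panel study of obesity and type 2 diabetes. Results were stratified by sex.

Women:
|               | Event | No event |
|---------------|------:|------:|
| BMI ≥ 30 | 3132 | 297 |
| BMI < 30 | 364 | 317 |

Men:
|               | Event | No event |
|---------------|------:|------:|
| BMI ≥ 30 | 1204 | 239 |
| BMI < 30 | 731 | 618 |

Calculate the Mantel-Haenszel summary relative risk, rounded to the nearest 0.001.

1.615

RR_MH = Σ(aᵢ·n₀ᵢ/nᵢ) / Σ(cᵢ·n₁ᵢ/nᵢ), with n₁ᵢ = aᵢ+bᵢ (exposed), n₀ᵢ = cᵢ+dᵢ (unexposed), nᵢ = n₁ᵢ+n₀ᵢ.
Stratum 1 (Women): n₁ = 3429, n₀ = 681, n = 4110; a·n₀/n = 3132·681/4110 = 518.9518; c·n₁/n = 364·3429/4110 = 303.6876
Stratum 2 (Men): n₁ = 1443, n₀ = 1349, n = 2792; a·n₀/n = 1204·1349/2792 = 581.7321; c·n₁/n = 731·1443/2792 = 377.8055
RR_MH = (518.9518 + 581.7321) / (303.6876 + 377.8055) = 1100.6839 / 681.4931 = 1.61511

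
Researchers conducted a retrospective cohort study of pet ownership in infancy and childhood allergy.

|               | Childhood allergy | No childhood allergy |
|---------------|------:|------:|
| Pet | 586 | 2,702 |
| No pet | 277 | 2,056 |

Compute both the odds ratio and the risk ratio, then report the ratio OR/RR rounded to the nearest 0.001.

Cells: a = 586, b = 2702, c = 277, d = 2056.
OR = (586·2056)/(2702·277) = 1204816/748454 = 1.60974
Risk in exposed = 586/3288 = 0.17822; risk in unexposed = 277/2333 = 0.11873; RR = 1.50107
OR/RR = 1.60974 / 1.50107 = 1.07240
The outcome is not rare, so the OR lies further from 1 than the RR.

1.072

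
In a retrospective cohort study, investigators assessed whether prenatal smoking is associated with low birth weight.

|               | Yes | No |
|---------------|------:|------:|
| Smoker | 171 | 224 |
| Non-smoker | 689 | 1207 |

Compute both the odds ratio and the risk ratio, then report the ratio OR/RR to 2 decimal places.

1.12

Cells: a = 171, b = 224, c = 689, d = 1207.
OR = (171·1207)/(224·689) = 206397/154336 = 1.33732
Risk in exposed = 171/395 = 0.43291; risk in unexposed = 689/1896 = 0.36340; RR = 1.19129
OR/RR = 1.33732 / 1.19129 = 1.12258
The outcome is not rare, so the OR lies further from 1 than the RR.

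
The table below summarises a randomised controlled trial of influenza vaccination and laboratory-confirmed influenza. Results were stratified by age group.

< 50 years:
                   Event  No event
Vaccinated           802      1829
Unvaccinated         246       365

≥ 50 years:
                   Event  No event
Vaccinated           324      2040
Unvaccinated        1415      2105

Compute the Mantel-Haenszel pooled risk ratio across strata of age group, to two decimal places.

RR_MH = Σ(aᵢ·n₀ᵢ/nᵢ) / Σ(cᵢ·n₁ᵢ/nᵢ), with n₁ᵢ = aᵢ+bᵢ (exposed), n₀ᵢ = cᵢ+dᵢ (unexposed), nᵢ = n₁ᵢ+n₀ᵢ.
Stratum 1 (< 50 years): n₁ = 2631, n₀ = 611, n = 3242; a·n₀/n = 802·611/3242 = 151.1481; c·n₁/n = 246·2631/3242 = 199.6379
Stratum 2 (≥ 50 years): n₁ = 2364, n₀ = 3520, n = 5884; a·n₀/n = 324·3520/5884 = 193.8273; c·n₁/n = 1415·2364/5884 = 568.5010
RR_MH = (151.1481 + 193.8273) / (199.6379 + 568.5010) = 344.9754 / 768.1389 = 0.44911

0.45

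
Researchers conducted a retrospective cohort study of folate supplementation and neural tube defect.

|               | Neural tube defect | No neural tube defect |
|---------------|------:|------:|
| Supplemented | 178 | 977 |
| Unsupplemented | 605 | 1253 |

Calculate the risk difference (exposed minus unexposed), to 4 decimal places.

Cells: a = 178, b = 977, c = 605, d = 1253.
Risk in exposed = 178/1155 = 0.154113; risk in unexposed = 605/1858 = 0.325619.
Risk difference = 0.154113 − 0.325619 = -0.171506

-0.1715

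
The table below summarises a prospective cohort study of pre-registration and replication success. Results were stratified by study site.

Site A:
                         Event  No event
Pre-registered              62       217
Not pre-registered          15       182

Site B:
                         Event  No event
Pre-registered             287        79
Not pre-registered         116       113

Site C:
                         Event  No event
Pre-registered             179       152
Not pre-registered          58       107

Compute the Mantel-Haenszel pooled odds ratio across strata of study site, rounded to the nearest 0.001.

2.920

OR_MH = Σ(aᵢdᵢ/nᵢ) / Σ(bᵢcᵢ/nᵢ), where nᵢ is the stratum total.
Stratum 1 (Site A): n = 476; a·d/n = 62·182/476 = 23.7059; b·c/n = 217·15/476 = 6.8382
Stratum 2 (Site B): n = 595; a·d/n = 287·113/595 = 54.5059; b·c/n = 79·116/595 = 15.4017
Stratum 3 (Site C): n = 496; a·d/n = 179·107/496 = 38.6149; b·c/n = 152·58/496 = 17.7742
OR_MH = (23.7059 + 54.5059 + 38.6149) / (6.8382 + 15.4017 + 17.7742) = 116.8267 / 40.0141 = 2.91964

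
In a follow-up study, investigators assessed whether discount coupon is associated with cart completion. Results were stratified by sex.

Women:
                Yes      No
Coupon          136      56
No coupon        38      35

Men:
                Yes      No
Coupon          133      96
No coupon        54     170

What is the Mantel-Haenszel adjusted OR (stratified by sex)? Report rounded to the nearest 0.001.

3.485

OR_MH = Σ(aᵢdᵢ/nᵢ) / Σ(bᵢcᵢ/nᵢ), where nᵢ is the stratum total.
Stratum 1 (Women): n = 265; a·d/n = 136·35/265 = 17.9623; b·c/n = 56·38/265 = 8.0302
Stratum 2 (Men): n = 453; a·d/n = 133·170/453 = 49.9117; b·c/n = 96·54/453 = 11.4437
OR_MH = (17.9623 + 49.9117) / (8.0302 + 11.4437) = 67.8740 / 19.4739 = 3.48538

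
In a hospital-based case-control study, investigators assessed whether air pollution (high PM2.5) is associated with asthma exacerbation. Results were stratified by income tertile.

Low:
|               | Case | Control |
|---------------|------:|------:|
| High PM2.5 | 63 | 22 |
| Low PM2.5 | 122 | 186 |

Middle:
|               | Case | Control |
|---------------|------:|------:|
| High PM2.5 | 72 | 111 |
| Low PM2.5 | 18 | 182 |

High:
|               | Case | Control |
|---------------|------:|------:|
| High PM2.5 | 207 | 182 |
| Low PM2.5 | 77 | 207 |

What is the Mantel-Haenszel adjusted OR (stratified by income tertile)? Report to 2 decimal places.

3.89

OR_MH = Σ(aᵢdᵢ/nᵢ) / Σ(bᵢcᵢ/nᵢ), where nᵢ is the stratum total.
Stratum 1 (Low): n = 393; a·d/n = 63·186/393 = 29.8168; b·c/n = 22·122/393 = 6.8295
Stratum 2 (Middle): n = 383; a·d/n = 72·182/383 = 34.2141; b·c/n = 111·18/383 = 5.2167
Stratum 3 (High): n = 673; a·d/n = 207·207/673 = 63.6686; b·c/n = 182·77/673 = 20.8232
OR_MH = (29.8168 + 34.2141 + 63.6686) / (6.8295 + 5.2167 + 20.8232) = 127.6995 / 32.8694 = 3.88506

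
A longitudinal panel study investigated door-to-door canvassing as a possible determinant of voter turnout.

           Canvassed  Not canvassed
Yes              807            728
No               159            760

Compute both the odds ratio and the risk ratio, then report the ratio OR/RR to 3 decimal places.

3.103

Reading the table with exposure as columns: a = 807 (Canvassed, case), b = 159 (Canvassed, non-case), c = 728 (Not canvassed, case), d = 760.
OR = (807·760)/(159·728) = 613320/115752 = 5.29857
Risk in exposed = 807/966 = 0.83540; risk in unexposed = 728/1488 = 0.48925; RR = 1.70753
OR/RR = 5.29857 / 1.70753 = 3.10306
The outcome is not rare, so the OR lies further from 1 than the RR.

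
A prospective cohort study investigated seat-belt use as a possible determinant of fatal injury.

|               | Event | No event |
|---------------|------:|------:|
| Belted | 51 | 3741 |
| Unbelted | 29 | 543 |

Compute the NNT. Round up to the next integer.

Risk in treated group = 51/3792 = 0.01345; risk in control = 29/572 = 0.05070.
Absolute risk reduction = 0.05070 − 0.01345 = 0.03725
NNT = 1 / ARR = 1 / 0.03725 = 26.846 → round up → 27

27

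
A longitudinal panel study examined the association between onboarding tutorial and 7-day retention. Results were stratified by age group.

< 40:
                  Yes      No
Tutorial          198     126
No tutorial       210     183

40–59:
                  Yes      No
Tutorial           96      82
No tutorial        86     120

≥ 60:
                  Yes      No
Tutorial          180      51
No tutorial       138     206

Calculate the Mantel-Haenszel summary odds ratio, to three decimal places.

2.148

OR_MH = Σ(aᵢdᵢ/nᵢ) / Σ(bᵢcᵢ/nᵢ), where nᵢ is the stratum total.
Stratum 1 (< 40): n = 717; a·d/n = 198·183/717 = 50.5356; b·c/n = 126·210/717 = 36.9038
Stratum 2 (40–59): n = 384; a·d/n = 96·120/384 = 30.0000; b·c/n = 82·86/384 = 18.3646
Stratum 3 (≥ 60): n = 575; a·d/n = 180·206/575 = 64.4870; b·c/n = 51·138/575 = 12.2400
OR_MH = (50.5356 + 30.0000 + 64.4870) / (36.9038 + 18.3646 + 12.2400) = 145.0225 / 67.5083 = 2.14822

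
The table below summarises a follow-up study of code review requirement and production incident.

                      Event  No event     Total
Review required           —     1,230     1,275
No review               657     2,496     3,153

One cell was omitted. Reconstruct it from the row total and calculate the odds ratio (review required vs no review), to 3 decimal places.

The missing cell is in the exposed row: 1275 − 1230 = 45.
So a = 45, b = 1230, c = 657, d = 2496.
OR = (a·d)/(b·c) = (45 × 2496) / (1230 × 657) = 112320 / 808110 = 0.13899

0.139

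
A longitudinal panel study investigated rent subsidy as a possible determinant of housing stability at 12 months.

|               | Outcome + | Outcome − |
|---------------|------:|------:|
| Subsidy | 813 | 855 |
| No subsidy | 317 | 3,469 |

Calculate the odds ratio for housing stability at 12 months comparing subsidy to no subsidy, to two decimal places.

Cells: a = 813, b = 855, c = 317, d = 3469.
OR = (a·d)/(b·c) = (813 × 3469) / (855 × 317) = 2820297 / 271035 = 10.40566
The odds of housing stability at 12 months are about 10.41 times as high in the subsidy group.

10.41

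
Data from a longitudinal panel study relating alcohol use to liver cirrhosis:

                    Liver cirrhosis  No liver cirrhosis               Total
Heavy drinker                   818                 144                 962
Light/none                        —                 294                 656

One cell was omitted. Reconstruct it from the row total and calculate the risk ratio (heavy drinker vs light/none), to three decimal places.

The missing cell is in the unexposed row: 656 − 294 = 362.
So a = 818, b = 144, c = 362, d = 294.
RR = [a/(a+b)] / [c/(c+d)] = (818/962) / (362/656) = 0.85031/0.55183 = 1.54090

1.541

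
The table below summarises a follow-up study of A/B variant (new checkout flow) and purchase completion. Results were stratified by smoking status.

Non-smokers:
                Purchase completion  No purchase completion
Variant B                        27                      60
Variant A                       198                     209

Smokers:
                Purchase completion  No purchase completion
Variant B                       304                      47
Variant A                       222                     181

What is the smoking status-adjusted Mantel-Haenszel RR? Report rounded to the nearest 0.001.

RR_MH = Σ(aᵢ·n₀ᵢ/nᵢ) / Σ(cᵢ·n₁ᵢ/nᵢ), with n₁ᵢ = aᵢ+bᵢ (exposed), n₀ᵢ = cᵢ+dᵢ (unexposed), nᵢ = n₁ᵢ+n₀ᵢ.
Stratum 1 (Non-smokers): n₁ = 87, n₀ = 407, n = 494; a·n₀/n = 27·407/494 = 22.2449; c·n₁/n = 198·87/494 = 34.8704
Stratum 2 (Smokers): n₁ = 351, n₀ = 403, n = 754; a·n₀/n = 304·403/754 = 162.4828; c·n₁/n = 222·351/754 = 103.3448
RR_MH = (22.2449 + 162.4828) / (34.8704 + 103.3448) = 184.7277 / 138.2153 = 1.33652

1.337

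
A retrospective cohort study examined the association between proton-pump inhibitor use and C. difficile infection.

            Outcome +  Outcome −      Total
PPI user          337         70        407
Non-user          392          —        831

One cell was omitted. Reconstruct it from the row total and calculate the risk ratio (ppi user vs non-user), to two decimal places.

The missing cell is in the unexposed row: 831 − 392 = 439.
So a = 337, b = 70, c = 392, d = 439.
RR = [a/(a+b)] / [c/(c+d)] = (337/407) / (392/831) = 0.82801/0.47172 = 1.75530

1.76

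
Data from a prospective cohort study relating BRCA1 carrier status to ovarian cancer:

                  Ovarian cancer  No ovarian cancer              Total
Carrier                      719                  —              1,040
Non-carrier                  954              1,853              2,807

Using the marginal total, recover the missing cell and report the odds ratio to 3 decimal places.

The missing cell is in the exposed row: 1040 − 719 = 321.
So a = 719, b = 321, c = 954, d = 1853.
OR = (a·d)/(b·c) = (719 × 1853) / (321 × 954) = 1332307 / 306234 = 4.35062

4.351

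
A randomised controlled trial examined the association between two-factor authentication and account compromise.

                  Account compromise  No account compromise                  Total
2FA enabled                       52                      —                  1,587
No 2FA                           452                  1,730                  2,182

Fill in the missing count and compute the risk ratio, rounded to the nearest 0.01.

0.16

The missing cell is in the exposed row: 1587 − 52 = 1535.
So a = 52, b = 1535, c = 452, d = 1730.
RR = [a/(a+b)] / [c/(c+d)] = (52/1587) / (452/2182) = 0.03277/0.20715 = 0.15818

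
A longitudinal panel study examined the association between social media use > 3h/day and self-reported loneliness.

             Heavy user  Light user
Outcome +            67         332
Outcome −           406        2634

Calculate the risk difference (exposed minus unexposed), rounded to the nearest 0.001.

0.030

Reading the table with exposure as columns: a = 67 (Heavy user, case), b = 406 (Heavy user, non-case), c = 332 (Light user, case), d = 2634.
Risk in exposed = 67/473 = 0.141649; risk in unexposed = 332/2966 = 0.111935.
Risk difference = 0.141649 − 0.111935 = 0.029714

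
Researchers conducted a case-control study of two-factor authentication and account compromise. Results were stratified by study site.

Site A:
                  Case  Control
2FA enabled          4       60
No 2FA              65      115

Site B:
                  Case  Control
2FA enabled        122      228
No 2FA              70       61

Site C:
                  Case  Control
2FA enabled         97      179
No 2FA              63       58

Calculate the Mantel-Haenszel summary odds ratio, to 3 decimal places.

OR_MH = Σ(aᵢdᵢ/nᵢ) / Σ(bᵢcᵢ/nᵢ), where nᵢ is the stratum total.
Stratum 1 (Site A): n = 244; a·d/n = 4·115/244 = 1.8852; b·c/n = 60·65/244 = 15.9836
Stratum 2 (Site B): n = 481; a·d/n = 122·61/481 = 15.4719; b·c/n = 228·70/481 = 33.1809
Stratum 3 (Site C): n = 397; a·d/n = 97·58/397 = 14.1713; b·c/n = 179·63/397 = 28.4055
OR_MH = (1.8852 + 15.4719 + 14.1713) / (15.9836 + 33.1809 + 28.4055) = 31.5285 / 77.5700 = 0.40645

0.406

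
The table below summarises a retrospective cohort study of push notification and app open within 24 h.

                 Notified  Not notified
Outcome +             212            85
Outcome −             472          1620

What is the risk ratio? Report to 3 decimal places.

Reading the table with exposure as columns: a = 212 (Notified, case), b = 472 (Notified, non-case), c = 85 (Not notified, case), d = 1620.
Risk in exposed = 212/684 = 0.30994; risk in unexposed = 85/1705 = 0.04985.
RR = 0.30994 / 0.04985 = 6.21706
The risk among the exposed is 6.22 times that among the unexposed.

6.217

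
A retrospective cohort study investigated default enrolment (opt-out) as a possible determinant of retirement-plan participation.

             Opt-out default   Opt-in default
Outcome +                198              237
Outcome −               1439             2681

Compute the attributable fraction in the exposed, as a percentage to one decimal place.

Reading the table with exposure as columns: a = 198 (Opt-out default, case), b = 1439 (Opt-out default, non-case), c = 237 (Opt-in default, case), d = 2681.
Risk in exposed = 198/1637 = 0.12095; risk in unexposed = 237/2918 = 0.08122.
RR = 0.12095/0.08122 = 1.48920
AR% = (RR − 1)/RR × 100 = (1.48920 − 1)/1.48920 × 100 = 32.8499%

32.8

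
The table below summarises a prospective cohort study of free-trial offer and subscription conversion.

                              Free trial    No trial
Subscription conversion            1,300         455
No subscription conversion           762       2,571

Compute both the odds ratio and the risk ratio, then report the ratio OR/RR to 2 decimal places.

Reading the table with exposure as columns: a = 1300 (Free trial, case), b = 762 (Free trial, non-case), c = 455 (No trial, case), d = 2571.
OR = (1300·2571)/(762·455) = 3342300/346710 = 9.64004
Risk in exposed = 1300/2062 = 0.63046; risk in unexposed = 455/3026 = 0.15036; RR = 4.19288
OR/RR = 9.64004 / 4.19288 = 2.29915
The outcome is not rare, so the OR lies further from 1 than the RR.

2.30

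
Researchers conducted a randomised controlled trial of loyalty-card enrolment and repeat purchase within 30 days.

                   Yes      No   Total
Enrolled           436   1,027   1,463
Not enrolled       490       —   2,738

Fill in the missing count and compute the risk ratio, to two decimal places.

The missing cell is in the unexposed row: 2738 − 490 = 2248.
So a = 436, b = 1027, c = 490, d = 2248.
RR = [a/(a+b)] / [c/(c+d)] = (436/1463) / (490/2738) = 0.29802/0.17896 = 1.66525

1.67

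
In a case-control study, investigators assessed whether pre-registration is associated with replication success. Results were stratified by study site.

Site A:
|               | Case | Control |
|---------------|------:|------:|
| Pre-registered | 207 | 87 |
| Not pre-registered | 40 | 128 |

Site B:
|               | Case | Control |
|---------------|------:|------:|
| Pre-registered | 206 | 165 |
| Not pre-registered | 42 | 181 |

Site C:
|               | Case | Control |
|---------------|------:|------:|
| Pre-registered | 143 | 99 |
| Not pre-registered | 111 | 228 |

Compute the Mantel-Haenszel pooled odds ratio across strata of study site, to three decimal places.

4.624

OR_MH = Σ(aᵢdᵢ/nᵢ) / Σ(bᵢcᵢ/nᵢ), where nᵢ is the stratum total.
Stratum 1 (Site A): n = 462; a·d/n = 207·128/462 = 57.3506; b·c/n = 87·40/462 = 7.5325
Stratum 2 (Site B): n = 594; a·d/n = 206·181/594 = 62.7710; b·c/n = 165·42/594 = 11.6667
Stratum 3 (Site C): n = 581; a·d/n = 143·228/581 = 56.1170; b·c/n = 99·111/581 = 18.9139
OR_MH = (57.3506 + 62.7710 + 56.1170) / (7.5325 + 11.6667 + 18.9139) = 176.2387 / 38.1131 = 4.62410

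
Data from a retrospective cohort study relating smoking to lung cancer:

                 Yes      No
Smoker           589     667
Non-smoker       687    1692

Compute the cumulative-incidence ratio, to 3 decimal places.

1.624

Cells: a = 589, b = 667, c = 687, d = 1692.
Risk in exposed = 589/1256 = 0.46895; risk in unexposed = 687/2379 = 0.28878.
RR = 0.46895 / 0.28878 = 1.62392
The risk among the exposed is 1.62 times that among the unexposed.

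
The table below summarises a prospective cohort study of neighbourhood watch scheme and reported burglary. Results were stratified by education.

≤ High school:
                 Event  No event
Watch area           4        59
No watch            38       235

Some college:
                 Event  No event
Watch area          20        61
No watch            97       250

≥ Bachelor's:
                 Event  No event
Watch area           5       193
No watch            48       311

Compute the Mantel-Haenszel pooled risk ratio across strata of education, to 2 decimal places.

RR_MH = Σ(aᵢ·n₀ᵢ/nᵢ) / Σ(cᵢ·n₁ᵢ/nᵢ), with n₁ᵢ = aᵢ+bᵢ (exposed), n₀ᵢ = cᵢ+dᵢ (unexposed), nᵢ = n₁ᵢ+n₀ᵢ.
Stratum 1 (≤ High school): n₁ = 63, n₀ = 273, n = 336; a·n₀/n = 4·273/336 = 3.2500; c·n₁/n = 38·63/336 = 7.1250
Stratum 2 (Some college): n₁ = 81, n₀ = 347, n = 428; a·n₀/n = 20·347/428 = 16.2150; c·n₁/n = 97·81/428 = 18.3575
Stratum 3 (≥ Bachelor's): n₁ = 198, n₀ = 359, n = 557; a·n₀/n = 5·359/557 = 3.2226; c·n₁/n = 48·198/557 = 17.0628
RR_MH = (3.2500 + 16.2150 + 3.2226) / (7.1250 + 18.3575 + 17.0628) = 22.6876 / 42.5453 = 0.53326

0.53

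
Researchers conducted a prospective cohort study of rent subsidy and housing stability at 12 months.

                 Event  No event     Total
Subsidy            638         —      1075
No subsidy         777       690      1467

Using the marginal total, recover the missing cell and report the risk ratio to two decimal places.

1.12

The missing cell is in the exposed row: 1075 − 638 = 437.
So a = 638, b = 437, c = 777, d = 690.
RR = [a/(a+b)] / [c/(c+d)] = (638/1075) / (777/1467) = 0.59349/0.52965 = 1.12052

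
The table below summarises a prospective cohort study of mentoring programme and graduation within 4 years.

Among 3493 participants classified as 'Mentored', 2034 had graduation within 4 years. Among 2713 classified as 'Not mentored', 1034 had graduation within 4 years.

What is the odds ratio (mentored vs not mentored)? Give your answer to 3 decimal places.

2.264

From the description: a = 2034, b = 1459, c = 1034, d = 1679.
OR = (a·d)/(b·c) = (2034 × 1679) / (1459 × 1034) = 3415086 / 1508606 = 2.26374
The odds of graduation within 4 years are about 2.26 times as high in the mentored group.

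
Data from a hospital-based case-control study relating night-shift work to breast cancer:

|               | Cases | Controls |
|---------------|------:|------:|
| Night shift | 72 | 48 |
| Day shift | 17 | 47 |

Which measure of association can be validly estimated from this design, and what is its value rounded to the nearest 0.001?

Cells: a = 72, b = 48, c = 17, d = 47.
This is a hospital-based case-control study: participants were sampled on outcome status, so risks in the source population cannot be estimated directly — relative risk is not valid here. The odds ratio is the appropriate measure.
OR = (a·d)/(b·c) = (72 × 47) / (48 × 17) = 3384 / 816 = 4.14706

4.147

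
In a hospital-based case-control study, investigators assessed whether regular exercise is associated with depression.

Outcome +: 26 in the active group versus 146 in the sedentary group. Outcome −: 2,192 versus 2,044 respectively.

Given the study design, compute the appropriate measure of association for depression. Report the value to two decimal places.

From the description: a = 26, b = 2192, c = 146, d = 2044.
This is a hospital-based case-control study: participants were sampled on outcome status, so risks in the source population cannot be estimated directly — relative risk is not valid here. The odds ratio is the appropriate measure.
OR = (a·d)/(b·c) = (26 × 2044) / (2192 × 146) = 53144 / 320032 = 0.16606

0.17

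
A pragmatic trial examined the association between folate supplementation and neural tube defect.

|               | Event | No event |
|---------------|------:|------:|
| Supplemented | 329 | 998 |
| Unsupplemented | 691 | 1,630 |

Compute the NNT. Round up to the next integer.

Risk in treated group = 329/1327 = 0.24793; risk in control = 691/2321 = 0.29772.
Absolute risk reduction = 0.29772 − 0.24793 = 0.04979
NNT = 1 / ARR = 1 / 0.04979 = 20.085 → round up → 21

21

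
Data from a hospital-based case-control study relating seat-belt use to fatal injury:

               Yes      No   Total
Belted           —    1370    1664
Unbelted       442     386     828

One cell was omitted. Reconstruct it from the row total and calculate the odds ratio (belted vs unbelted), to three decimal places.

0.187

The missing cell is in the exposed row: 1664 − 1370 = 294.
So a = 294, b = 1370, c = 442, d = 386.
OR = (a·d)/(b·c) = (294 × 386) / (1370 × 442) = 113484 / 605540 = 0.18741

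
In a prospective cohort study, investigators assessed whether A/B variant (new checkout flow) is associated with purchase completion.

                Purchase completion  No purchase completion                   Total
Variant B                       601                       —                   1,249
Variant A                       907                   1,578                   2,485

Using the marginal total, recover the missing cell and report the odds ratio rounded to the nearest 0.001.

1.614

The missing cell is in the exposed row: 1249 − 601 = 648.
So a = 601, b = 648, c = 907, d = 1578.
OR = (a·d)/(b·c) = (601 × 1578) / (648 × 907) = 948378 / 587736 = 1.61361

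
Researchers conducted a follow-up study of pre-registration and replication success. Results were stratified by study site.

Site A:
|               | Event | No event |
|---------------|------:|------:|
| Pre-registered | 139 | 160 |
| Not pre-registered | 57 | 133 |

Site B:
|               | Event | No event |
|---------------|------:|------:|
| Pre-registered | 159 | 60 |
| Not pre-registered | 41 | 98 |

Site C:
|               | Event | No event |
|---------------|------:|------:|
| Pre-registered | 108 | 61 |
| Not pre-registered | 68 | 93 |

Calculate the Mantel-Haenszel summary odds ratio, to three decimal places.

OR_MH = Σ(aᵢdᵢ/nᵢ) / Σ(bᵢcᵢ/nᵢ), where nᵢ is the stratum total.
Stratum 1 (Site A): n = 489; a·d/n = 139·133/489 = 37.8057; b·c/n = 160·57/489 = 18.6503
Stratum 2 (Site B): n = 358; a·d/n = 159·98/358 = 43.5251; b·c/n = 60·41/358 = 6.8715
Stratum 3 (Site C): n = 330; a·d/n = 108·93/330 = 30.4364; b·c/n = 61·68/330 = 12.5697
OR_MH = (37.8057 + 43.5251 + 30.4364) / (18.6503 + 6.8715 + 12.5697) = 111.7672 / 38.0915 = 2.93418

2.934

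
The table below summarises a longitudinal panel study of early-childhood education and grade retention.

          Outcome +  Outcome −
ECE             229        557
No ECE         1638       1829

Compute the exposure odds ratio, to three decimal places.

0.459

Cells: a = 229, b = 557, c = 1638, d = 1829.
OR = (a·d)/(b·c) = (229 × 1829) / (557 × 1638) = 418841 / 912366 = 0.45907
Exposure is associated with lower odds of grade retention (OR = 0.46 < 1).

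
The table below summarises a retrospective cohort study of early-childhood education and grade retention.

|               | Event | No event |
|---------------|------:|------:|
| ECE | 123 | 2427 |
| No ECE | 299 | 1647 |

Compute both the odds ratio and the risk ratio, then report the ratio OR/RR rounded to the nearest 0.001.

0.889

Cells: a = 123, b = 2427, c = 299, d = 1647.
OR = (123·1647)/(2427·299) = 202581/725673 = 0.27916
Risk in exposed = 123/2550 = 0.04824; risk in unexposed = 299/1946 = 0.15365; RR = 0.31393
OR/RR = 0.27916 / 0.31393 = 0.88924
The outcome is not rare, so the OR lies further from 1 than the RR.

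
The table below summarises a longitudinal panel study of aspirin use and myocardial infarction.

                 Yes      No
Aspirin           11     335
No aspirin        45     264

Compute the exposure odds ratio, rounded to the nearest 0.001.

Cells: a = 11, b = 335, c = 45, d = 264.
OR = (a·d)/(b·c) = (11 × 264) / (335 × 45) = 2904 / 15075 = 0.19264
Exposure is associated with lower odds of myocardial infarction (OR = 0.19 < 1).

0.193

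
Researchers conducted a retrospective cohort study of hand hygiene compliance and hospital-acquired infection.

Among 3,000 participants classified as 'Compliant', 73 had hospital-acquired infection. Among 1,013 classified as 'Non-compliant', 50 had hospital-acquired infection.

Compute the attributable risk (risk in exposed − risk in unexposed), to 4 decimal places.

From the description: a = 73, b = 2927, c = 50, d = 963.
Risk in exposed = 73/3000 = 0.024333; risk in unexposed = 50/1013 = 0.049358.
Risk difference = 0.024333 − 0.049358 = -0.025025

-0.0250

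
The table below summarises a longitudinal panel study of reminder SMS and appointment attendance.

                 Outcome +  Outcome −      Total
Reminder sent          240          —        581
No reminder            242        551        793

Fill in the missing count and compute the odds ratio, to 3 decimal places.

The missing cell is in the exposed row: 581 − 240 = 341.
So a = 240, b = 341, c = 242, d = 551.
OR = (a·d)/(b·c) = (240 × 551) / (341 × 242) = 132240 / 82522 = 1.60248

1.602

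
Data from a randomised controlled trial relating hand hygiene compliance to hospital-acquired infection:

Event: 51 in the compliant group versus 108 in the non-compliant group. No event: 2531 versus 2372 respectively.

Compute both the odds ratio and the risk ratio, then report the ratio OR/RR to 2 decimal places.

From the description: a = 51, b = 2531, c = 108, d = 2372.
OR = (51·2372)/(2531·108) = 120972/273348 = 0.44256
Risk in exposed = 51/2582 = 0.01975; risk in unexposed = 108/2480 = 0.04355; RR = 0.45357
OR/RR = 0.44256 / 0.45357 = 0.97572
The outcome is rare in both groups, so OR ≈ RR (ratio near 1).

0.98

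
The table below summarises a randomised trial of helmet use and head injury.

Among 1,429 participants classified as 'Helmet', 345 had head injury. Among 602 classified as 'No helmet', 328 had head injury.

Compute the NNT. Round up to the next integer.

4

Risk in treated group = 345/1429 = 0.24143; risk in control = 328/602 = 0.54485.
Absolute risk reduction = 0.54485 − 0.24143 = 0.30342
NNT = 1 / ARR = 1 / 0.30342 = 3.296 → round up → 4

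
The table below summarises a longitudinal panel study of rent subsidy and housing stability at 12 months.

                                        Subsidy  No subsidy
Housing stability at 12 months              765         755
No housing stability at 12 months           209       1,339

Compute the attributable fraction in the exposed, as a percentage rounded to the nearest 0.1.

Reading the table with exposure as columns: a = 765 (Subsidy, case), b = 209 (Subsidy, non-case), c = 755 (No subsidy, case), d = 1339.
Risk in exposed = 765/974 = 0.78542; risk in unexposed = 755/2094 = 0.36055.
RR = 0.78542/0.36055 = 2.17837
AR% = (RR − 1)/RR × 100 = (2.17837 − 1)/2.17837 × 100 = 54.0942%

54.1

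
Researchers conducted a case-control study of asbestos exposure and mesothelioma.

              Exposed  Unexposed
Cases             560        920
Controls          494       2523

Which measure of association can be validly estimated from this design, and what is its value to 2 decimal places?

3.11

Reading the table with exposure as columns: a = 560 (Exposed, case), b = 494 (Exposed, non-case), c = 920 (Unexposed, case), d = 2523.
This is a case-control study: participants were sampled on outcome status, so risks in the source population cannot be estimated directly — relative risk is not valid here. The odds ratio is the appropriate measure.
OR = (a·d)/(b·c) = (560 × 2523) / (494 × 920) = 1412880 / 454480 = 3.10878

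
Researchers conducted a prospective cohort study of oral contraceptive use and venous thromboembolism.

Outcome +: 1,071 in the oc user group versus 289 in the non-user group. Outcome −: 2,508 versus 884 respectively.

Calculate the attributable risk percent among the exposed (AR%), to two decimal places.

17.67

From the description: a = 1071, b = 2508, c = 289, d = 884.
Risk in exposed = 1071/3579 = 0.29925; risk in unexposed = 289/1173 = 0.24638.
RR = 0.29925/0.24638 = 1.21459
AR% = (RR − 1)/RR × 100 = (1.21459 − 1)/1.21459 × 100 = 17.6674%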